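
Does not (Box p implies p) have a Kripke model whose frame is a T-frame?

1. not (Box p implies p), u
2. Box p, u
3. not p, u
4. p, u
Accessibility: uRu
Branch closes: p and not p both at u.
(One branch shown.) All branches close.

Unsatisfiable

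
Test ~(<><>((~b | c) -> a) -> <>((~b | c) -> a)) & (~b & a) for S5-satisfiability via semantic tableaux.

Unsatisfiable

1. ~(<><>((~b | c) -> a) -> <>((~b | c) -> a)) & (~b & a), u
2. ~(<><>((~b | c) -> a) -> <>((~b | c) -> a)), u   [&-rule on 1]
3. ~b & a, u   [&-rule on 1]
4. <><>((~b | c) -> a), u   [~->-rule on 2]
5. ~<>((~b | c) -> a), u   [~->-rule on 2]
6. ~b, u   [&-rule on 3]
7. a, u   [&-rule on 3]
8. ~((~b | c) -> a), u   [~<>-rule on 5 via uRu]
9. ~b | c, u   [~->-rule on 8]
10. ~a, u   [~->-rule on 8]
Accessibility: uRu
Branch closes: a and ~a both at u.
Every branch closes; the branch above is one of them.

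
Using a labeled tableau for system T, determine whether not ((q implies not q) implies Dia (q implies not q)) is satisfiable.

Unsatisfiable (every branch closes)

1. not ((q implies not q) implies Dia (q implies not q)), w0
2. q implies not q, w0
3. not Dia (q implies not q), w0
4. not (q implies not q), w0
5. q, w0
6. not q, w0
Accessibility: w0Rw0
Branch closes: q and not q both at w0.
Every branch closes; the branch above is one of them.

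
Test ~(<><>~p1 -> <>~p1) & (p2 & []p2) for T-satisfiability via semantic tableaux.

1. ~(<><>~p1 -> <>~p1) & (p2 & []p2), w0
2. ~(<><>~p1 -> <>~p1), w0
3. p2 & []p2, w0
4. <><>~p1, w0
5. ~<>~p1, w0
6. p2, w0
7. []p2, w0
8. p1, w0
9. <>~p1, w1
10. p1, w1
11. p2, w1
12. ~p1, w2
Accessibility: w0Rw0, w0Rw1, w1Rw1, w1Rw2, w2Rw2

Satisfiable (open branch found)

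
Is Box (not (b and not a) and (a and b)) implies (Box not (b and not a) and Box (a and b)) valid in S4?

Yes, valid

Tableau for the negation not (Box (not (b and not a) and (a and b)) implies (Box not (b and not a) and Box (a and b))):
1. not (Box (not (b and not a) and (a and b)) implies (Box not (b and not a) and Box (a and b))), 0
2. Box (not (b and not a) and (a and b)), 0
3. not (Box not (b and not a) and Box (a and b)), 0
4. not (b and not a) and (a and b), 0
5. not (b and not a), 0
6. a and b, 0
7. a, 0
8. b, 0
9. not Box (a and b), 0
10. not (a and b), 1
11. not (b and not a) and (a and b), 1
12. not (b and not a), 1
13. a and b, 1
14. a, 1
15. b, 1
16. not b, 1
Accessibility: 0R0, 0R1, 1R1
Branch closes: b and not b both at 1.
Every branch of the negation's tableau closes; the branch above is one of them.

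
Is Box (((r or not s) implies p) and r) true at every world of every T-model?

Tableau for the negation not Box (((r or not s) implies p) and r):
1. not Box (((r or not s) implies p) and r), u
2. not (((r or not s) implies p) and r), v   [neg-Box-rule on 1: fresh world v, uRv]
3. not r, v   [neg-and-rule on 2 (branches; this branch)]
Accessibility: uRu, uRv, vRv
The negation has an open branch (countermodel exists).

Invalid (countermodel exists)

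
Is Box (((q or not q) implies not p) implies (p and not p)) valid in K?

Not valid

Tableau for the negation not Box (((q or not q) implies not p) implies (p and not p)):
1. not Box (((q or not q) implies not p) implies (p and not p)), w0
2. not (((q or not q) implies not p) implies (p and not p)), w1
3. (q or not q) implies not p, w1
4. not (p and not p), w1
5. not p, w1
Accessibility: w0Rw1
The negation has an open branch (countermodel exists).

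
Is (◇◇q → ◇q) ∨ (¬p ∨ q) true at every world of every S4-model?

Tableau for the negation ¬((◇◇q → ◇q) ∨ (¬p ∨ q)):
1. ¬((◇◇q → ◇q) ∨ (¬p ∨ q)), 0
2. ¬(◇◇q → ◇q), 0
3. ¬(¬p ∨ q), 0
4. ◇◇q, 0
5. ¬◇q, 0
6. p, 0
7. ¬q, 0
8. ◇q, 1
9. ¬q, 1
10. q, 2
11. ¬q, 2
Accessibility: 0R0, 0R1, 0R2, 1R1, 1R2, 2R2
Branch closes: q and ¬q both at 2.
Every branch of the negation's tableau closes; the branch above is one of them.

Valid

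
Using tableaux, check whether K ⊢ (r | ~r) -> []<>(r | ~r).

Not valid

Tableau for the negation ~((r | ~r) -> []<>(r | ~r)):
1. ~((r | ~r) -> []<>(r | ~r)), u
2. r | ~r, u
3. ~[]<>(r | ~r), u
4. ~r, u
5. ~<>(r | ~r), v
Accessibility: uRv
The negation has an open branch (countermodel exists).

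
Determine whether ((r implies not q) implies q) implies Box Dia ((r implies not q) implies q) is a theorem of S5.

Yes, valid

Tableau for the negation not (((r implies not q) implies q) implies Box Dia ((r implies not q) implies q)):
1. not (((r implies not q) implies q) implies Box Dia ((r implies not q) implies q)), 0
2. (r implies not q) implies q, 0
3. not Box Dia ((r implies not q) implies q), 0
4. not (r implies not q), 0
5. r, 0
6. q, 0
7. not Dia ((r implies not q) implies q), 1
8. not ((r implies not q) implies q), 0
9. r implies not q, 0
10. not q, 0
Accessibility: 0R0, 0R1, 1R0, 1R1
Branch closes: q and not q both at 0.
All branches of the negation close; one closing branch shown above.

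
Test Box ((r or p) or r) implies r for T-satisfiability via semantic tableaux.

1. Box ((r or p) or r) implies r, w0
2. r, w0
Accessibility: w0Rw0

Satisfiable (open branch found)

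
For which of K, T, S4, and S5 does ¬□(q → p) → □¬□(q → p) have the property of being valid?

S5-tableau for the negation ¬(¬□(q → p) → □¬□(q → p)):
1. ¬(¬□(q → p) → □¬□(q → p)), u
2. ¬□(q → p), u
3. ¬□¬□(q → p), u
4. ¬(q → p), v
5. q, v
6. ¬p, v
7. □(q → p), w
8. q → p, u
9. q → p, v
10. q → p, w
11. p, u
12. p, v
Accessibility: uRu, uRv, uRw, vRu, vRv, vRw, wRu, wRv, wRw
Branch closes: p and ¬p both at v.
Every branch closes (one shown): valid in S5.
S4-tableau for the negation ¬(¬□(q → p) → □¬□(q → p)):
1. ¬(¬□(q → p) → □¬□(q → p)), u
2. ¬□(q → p), u
3. ¬□¬□(q → p), u
4. ¬(q → p), v
5. q, v
6. ¬p, v
7. □(q → p), w
8. q → p, w
9. p, w
Accessibility: uRu, uRv, uRw, vRv, wRw
Complete open branch: countermodel on an S4-frame, so not valid in S4, nor in K, T (the same frame is also a K-frame and a T-frame).

S5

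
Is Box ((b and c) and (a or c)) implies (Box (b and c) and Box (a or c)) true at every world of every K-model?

Tableau for the negation not (Box ((b and c) and (a or c)) implies (Box (b and c) and Box (a or c))):
1. not (Box ((b and c) and (a or c)) implies (Box (b and c) and Box (a or c))), u
2. Box ((b and c) and (a or c)), u
3. not (Box (b and c) and Box (a or c)), u
4. not Box (a or c), u
5. not (a or c), v
6. not a, v
7. not c, v
8. (b and c) and (a or c), v
9. b and c, v
10. a or c, v
11. b, v
12. c, v
Accessibility: uRv
Branch closes: c and not c both at v.
All branches of the negation close; one closing branch shown above.

Valid in K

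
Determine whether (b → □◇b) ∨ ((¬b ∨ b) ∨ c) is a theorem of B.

Yes, valid

Tableau for the negation ¬((b → □◇b) ∨ ((¬b ∨ b) ∨ c)):
1. ¬((b → □◇b) ∨ ((¬b ∨ b) ∨ c)), 0
2. ¬(b → □◇b), 0   [¬∨-rule on 1]
3. ¬((¬b ∨ b) ∨ c), 0   [¬∨-rule on 1]
4. b, 0   [¬→-rule on 2]
5. ¬□◇b, 0   [¬→-rule on 2]
6. ¬(¬b ∨ b), 0   [¬∨-rule on 3]
7. ¬c, 0   [¬∨-rule on 3]
8. ¬b, 0   [¬∨-rule on 6]
Accessibility: 0R0
Branch closes: b and ¬b both at 0.
All branches of the negation close; one closing branch shown above.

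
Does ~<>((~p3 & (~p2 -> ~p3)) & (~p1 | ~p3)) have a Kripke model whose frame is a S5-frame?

Satisfiable

1. ~<>((~p3 & (~p2 -> ~p3)) & (~p1 | ~p3)), 0
2. ~((~p3 & (~p2 -> ~p3)) & (~p1 | ~p3)), 0
3. ~(~p1 | ~p3), 0
4. p1, 0
5. p3, 0
Accessibility: 0R0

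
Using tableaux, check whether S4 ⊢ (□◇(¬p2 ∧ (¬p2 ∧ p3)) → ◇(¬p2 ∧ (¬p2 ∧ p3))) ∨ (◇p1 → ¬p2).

Tableau for the negation ¬((□◇(¬p2 ∧ (¬p2 ∧ p3)) → ◇(¬p2 ∧ (¬p2 ∧ p3))) ∨ (◇p1 → ¬p2)):
1. ¬((□◇(¬p2 ∧ (¬p2 ∧ p3)) → ◇(¬p2 ∧ (¬p2 ∧ p3))) ∨ (◇p1 → ¬p2)), 0
2. ¬(□◇(¬p2 ∧ (¬p2 ∧ p3)) → ◇(¬p2 ∧ (¬p2 ∧ p3))), 0
3. ¬(◇p1 → ¬p2), 0
4. □◇(¬p2 ∧ (¬p2 ∧ p3)), 0
5. ¬◇(¬p2 ∧ (¬p2 ∧ p3)), 0
6. ◇p1, 0
7. p2, 0
8. ◇(¬p2 ∧ (¬p2 ∧ p3)), 0
9. ¬(¬p2 ∧ (¬p2 ∧ p3)), 0
10. ¬(¬p2 ∧ p3), 0
11. ¬p3, 0
12. p1, 1
13. ◇(¬p2 ∧ (¬p2 ∧ p3)), 1
14. ¬(¬p2 ∧ (¬p2 ∧ p3)), 1
15. ¬(¬p2 ∧ p3), 1
16. ¬p3, 1
17. ¬p2 ∧ (¬p2 ∧ p3), 2
18. ¬p2, 2
19. ¬p2 ∧ p3, 2
20. p3, 2
21. ◇(¬p2 ∧ (¬p2 ∧ p3)), 2
22. ¬(¬p2 ∧ (¬p2 ∧ p3)), 2
23. ¬(¬p2 ∧ p3), 2
24. ¬p3, 2
Accessibility: 0R0, 0R1, 0R2, 1R1, 2R2
Branch closes: p3 and ¬p3 both at 2.
All branches of the negation close; one closing branch shown above.

Valid in S4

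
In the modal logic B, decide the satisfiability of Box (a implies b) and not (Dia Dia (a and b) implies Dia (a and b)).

Yes, satisfiable

1. Box (a implies b) and not (Dia Dia (a and b) implies Dia (a and b)), w0
2. Box (a implies b), w0
3. not (Dia Dia (a and b) implies Dia (a and b)), w0
4. Dia Dia (a and b), w0
5. not Dia (a and b), w0
6. a implies b, w0
7. not (a and b), w0
8. b, w0
9. not a, w0
10. Dia (a and b), w1
11. a implies b, w1
12. not (a and b), w1
13. b, w1
14. not a, w1
15. a and b, w2
16. a, w2
17. b, w2
Accessibility: w0Rw0, w0Rw1, w1Rw0, w1Rw1, w1Rw2, w2Rw1, w2Rw2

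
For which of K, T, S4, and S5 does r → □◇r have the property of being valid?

S5

S5-tableau for the negation ¬(r → □◇r):
1. ¬(r → □◇r), u
2. r, u   [¬→-rule on 1]
3. ¬□◇r, u   [¬→-rule on 1]
4. ¬◇r, v   [¬□-rule on 3: fresh world v, uRv]
5. ¬r, u   [¬◇-rule on 4 via vRu]
Accessibility: uRu, uRv, vRu, vRv
Branch closes: r and ¬r both at u.
Every branch closes (one shown): valid in S5.
S4-tableau for the negation ¬(r → □◇r):
1. ¬(r → □◇r), u
2. r, u   [¬→-rule on 1]
3. ¬□◇r, u   [¬→-rule on 1]
4. ¬◇r, v   [¬□-rule on 3: fresh world v, uRv]
5. ¬r, v   [¬◇-rule on 4 via vRv]
Accessibility: uRu, uRv, vRv
Complete open branch: countermodel on an S4-frame, so not valid in S4, nor in K, T (the same frame is also a K-frame and a T-frame).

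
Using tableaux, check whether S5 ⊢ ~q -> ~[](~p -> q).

Tableau for the negation ~(~q -> ~[](~p -> q)):
1. ~(~q -> ~[](~p -> q)), u
2. ~q, u
3. [](~p -> q), u
4. ~p -> q, u
5. p, u
Accessibility: uRu
The negation has an open branch (countermodel exists).

No, not valid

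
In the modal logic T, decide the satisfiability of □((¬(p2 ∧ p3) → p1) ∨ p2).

1. □((¬(p2 ∧ p3) → p1) ∨ p2), w0
2. (¬(p2 ∧ p3) → p1) ∨ p2, w0   [□-rule on 1 via w0Rw0]
3. p2, w0   [∨-rule on 2 (branches; this branch)]
Accessibility: w0Rw0

Yes, satisfiable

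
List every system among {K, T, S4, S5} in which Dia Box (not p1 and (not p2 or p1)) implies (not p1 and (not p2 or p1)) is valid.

S5

S4-tableau for the negation not (Dia Box (not p1 and (not p2 or p1)) implies (not p1 and (not p2 or p1))):
1. not (Dia Box (not p1 and (not p2 or p1)) implies (not p1 and (not p2 or p1))), 0
2. Dia Box (not p1 and (not p2 or p1)), 0   [neg-implies-rule on 1]
3. not (not p1 and (not p2 or p1)), 0   [neg-implies-rule on 1]
4. not (not p2 or p1), 0   [neg-and-rule on 3 (branches; this branch)]
5. p2, 0   [neg-or-rule on 4]
6. not p1, 0   [neg-or-rule on 4]
7. Box (not p1 and (not p2 or p1)), 1   [Dia-rule on 2: fresh world 1, 0R1]
8. not p1 and (not p2 or p1), 1   [Box-rule on 7 via 1R1]
9. not p1, 1   [and-rule on 8]
10. not p2 or p1, 1   [and-rule on 8]
11. not p2, 1   [or-rule on 10 (branches; this branch)]
Accessibility: 0R0, 0R1, 1R1
Complete open branch: countermodel on an S4-frame, so not valid in S4, nor in K, T (the same frame is also a K-frame and a T-frame).
S5-tableau for the negation not (Dia Box (not p1 and (not p2 or p1)) implies (not p1 and (not p2 or p1))):
1. not (Dia Box (not p1 and (not p2 or p1)) implies (not p1 and (not p2 or p1))), 0
2. Dia Box (not p1 and (not p2 or p1)), 0   [neg-implies-rule on 1]
3. not (not p1 and (not p2 or p1)), 0   [neg-implies-rule on 1]
4. not (not p2 or p1), 0   [neg-and-rule on 3 (branches; this branch)]
5. p2, 0   [neg-or-rule on 4]
6. not p1, 0   [neg-or-rule on 4]
7. Box (not p1 and (not p2 or p1)), 1   [Dia-rule on 2: fresh world 1, 0R1]
8. not p1 and (not p2 or p1), 0   [Box-rule on 7 via 1R0]
9. not p2 or p1, 0   [and-rule on 8]
10. not p1 and (not p2 or p1), 1   [Box-rule on 7 via 1R1]
11. not p1, 1   [and-rule on 10]
12. not p2 or p1, 1   [and-rule on 10]
13. p1, 0   [or-rule on 9 (branches; this branch)]
Accessibility: 0R0, 0R1, 1R0, 1R1
Branch closes: p1 and not p1 both at 0.
Every branch closes (one shown): valid in S5.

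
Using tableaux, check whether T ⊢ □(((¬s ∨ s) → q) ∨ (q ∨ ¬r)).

Tableau for the negation ¬□(((¬s ∨ s) → q) ∨ (q ∨ ¬r)):
1. ¬□(((¬s ∨ s) → q) ∨ (q ∨ ¬r)), w0
2. ¬(((¬s ∨ s) → q) ∨ (q ∨ ¬r)), w1
3. ¬((¬s ∨ s) → q), w1
4. ¬(q ∨ ¬r), w1
5. ¬s ∨ s, w1
6. ¬q, w1
7. r, w1
8. s, w1
Accessibility: w0Rw0, w0Rw1, w1Rw1
The negation has an open branch (countermodel exists).

Not valid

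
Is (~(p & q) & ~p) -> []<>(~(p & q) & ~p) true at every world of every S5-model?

Valid in S5

Tableau for the negation ~((~(p & q) & ~p) -> []<>(~(p & q) & ~p)):
1. ~((~(p & q) & ~p) -> []<>(~(p & q) & ~p)), w0
2. ~(p & q) & ~p, w0   [~->-rule on 1]
3. ~[]<>(~(p & q) & ~p), w0   [~->-rule on 1]
4. ~(p & q), w0   [&-rule on 2]
5. ~p, w0   [&-rule on 2]
6. ~q, w0   [~&-rule on 4 (branches; this branch)]
7. ~<>(~(p & q) & ~p), w1   [~[]-rule on 3: fresh world w1, w0Rw1]
8. ~(~(p & q) & ~p), w0   [~<>-rule on 7 via w1Rw0]
9. ~(~(p & q) & ~p), w1   [~<>-rule on 7 via w1Rw1]
10. p & q, w0   [~&-rule on 8 (branches; this branch)]
11. p, w0   [&-rule on 10]
12. q, w0   [&-rule on 10]
Accessibility: w0Rw0, w0Rw1, w1Rw0, w1Rw1
Branch closes: p and ~p both at w0.
Every branch of the negation's tableau closes; the branch above is one of them.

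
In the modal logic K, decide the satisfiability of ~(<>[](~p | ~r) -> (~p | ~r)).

1. ~(<>[](~p | ~r) -> (~p | ~r)), w0
2. <>[](~p | ~r), w0   [~->-rule on 1]
3. ~(~p | ~r), w0   [~->-rule on 1]
4. p, w0   [~|-rule on 3]
5. r, w0   [~|-rule on 3]
6. [](~p | ~r), w1   [<>-rule on 2: fresh world w1, w0Rw1]
Accessibility: w0Rw1

Satisfiable (open branch found)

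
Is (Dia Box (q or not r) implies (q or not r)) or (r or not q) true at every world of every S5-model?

Valid in S5

Tableau for the negation not ((Dia Box (q or not r) implies (q or not r)) or (r or not q)):
1. not ((Dia Box (q or not r) implies (q or not r)) or (r or not q)), 0
2. not (Dia Box (q or not r) implies (q or not r)), 0
3. not (r or not q), 0
4. Dia Box (q or not r), 0
5. not (q or not r), 0
6. not r, 0
7. q, 0
8. not q, 0
9. r, 0
Accessibility: 0R0
Branch closes: q and not q both at 0.
All branches of the negation close; one closing branch shown above.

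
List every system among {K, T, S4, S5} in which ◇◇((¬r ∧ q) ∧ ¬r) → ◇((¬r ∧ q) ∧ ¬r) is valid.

S4-tableau for the negation ¬(◇◇((¬r ∧ q) ∧ ¬r) → ◇((¬r ∧ q) ∧ ¬r)):
1. ¬(◇◇((¬r ∧ q) ∧ ¬r) → ◇((¬r ∧ q) ∧ ¬r)), w0
2. ◇◇((¬r ∧ q) ∧ ¬r), w0   [¬→-rule on 1]
3. ¬◇((¬r ∧ q) ∧ ¬r), w0   [¬→-rule on 1]
4. ¬((¬r ∧ q) ∧ ¬r), w0   [¬◇-rule on 3 via w0Rw0]
5. ¬(¬r ∧ q), w0   [¬∧-rule on 4 (branches; this branch)]
6. ¬q, w0   [¬∧-rule on 5 (branches; this branch)]
7. ◇((¬r ∧ q) ∧ ¬r), w1   [◇-rule on 2: fresh world w1, w0Rw1]
8. ¬((¬r ∧ q) ∧ ¬r), w1   [¬◇-rule on 3 via w0Rw1]
9. ¬(¬r ∧ q), w1   [¬∧-rule on 8 (branches; this branch)]
10. ¬q, w1   [¬∧-rule on 9 (branches; this branch)]
11. (¬r ∧ q) ∧ ¬r, w2   [◇-rule on 7: fresh world w2, w1Rw2]
12. ¬r ∧ q, w2   [∧-rule on 11]
13. ¬r, w2   [∧-rule on 11]
14. q, w2   [∧-rule on 12]
15. ¬((¬r ∧ q) ∧ ¬r), w2   [¬◇-rule on 3 via w0Rw2]
16. ¬(¬r ∧ q), w2   [¬∧-rule on 15 (branches; this branch)]
17. ¬q, w2   [¬∧-rule on 16 (branches; this branch)]
Accessibility: w0Rw0, w0Rw1, w0Rw2, w1Rw1, w1Rw2, w2Rw2
Branch closes: q and ¬q both at w2.
Every branch closes (one shown): valid in S4, hence also in S5 (every theorem of S4 is a theorem of S5).
T-tableau for the negation ¬(◇◇((¬r ∧ q) ∧ ¬r) → ◇((¬r ∧ q) ∧ ¬r)):
1. ¬(◇◇((¬r ∧ q) ∧ ¬r) → ◇((¬r ∧ q) ∧ ¬r)), w0
2. ◇◇((¬r ∧ q) ∧ ¬r), w0   [¬→-rule on 1]
3. ¬◇((¬r ∧ q) ∧ ¬r), w0   [¬→-rule on 1]
4. ¬((¬r ∧ q) ∧ ¬r), w0   [¬◇-rule on 3 via w0Rw0]
5. r, w0   [¬∧-rule on 4 (branches; this branch)]
6. ◇((¬r ∧ q) ∧ ¬r), w1   [◇-rule on 2: fresh world w1, w0Rw1]
7. ¬((¬r ∧ q) ∧ ¬r), w1   [¬◇-rule on 3 via w0Rw1]
8. r, w1   [¬∧-rule on 7 (branches; this branch)]
9. (¬r ∧ q) ∧ ¬r, w2   [◇-rule on 6: fresh world w2, w1Rw2]
10. ¬r ∧ q, w2   [∧-rule on 9]
11. ¬r, w2   [∧-rule on 9]
12. q, w2   [∧-rule on 10]
Accessibility: w0Rw0, w0Rw1, w1Rw1, w1Rw2, w2Rw2
Complete open branch: countermodel on a T-frame, so not valid in T, nor in K (the same frame is also a K-frame).

S4, S5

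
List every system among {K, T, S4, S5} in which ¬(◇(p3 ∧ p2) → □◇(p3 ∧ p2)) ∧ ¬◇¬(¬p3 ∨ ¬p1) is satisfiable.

S4-tableau for the formula:
1. ¬(◇(p3 ∧ p2) → □◇(p3 ∧ p2)) ∧ ¬◇¬(¬p3 ∨ ¬p1), 0
2. ¬(◇(p3 ∧ p2) → □◇(p3 ∧ p2)), 0   [∧-rule on 1]
3. ¬◇¬(¬p3 ∨ ¬p1), 0   [∧-rule on 1]
4. ◇(p3 ∧ p2), 0   [¬→-rule on 2]
5. ¬□◇(p3 ∧ p2), 0   [¬→-rule on 2]
6. ¬p3 ∨ ¬p1, 0   [¬◇-rule on 3 via 0R0]
7. ¬p1, 0   [∨-rule on 6 (branches; this branch)]
8. p3 ∧ p2, 1   [◇-rule on 4: fresh world 1, 0R1]
9. p3, 1   [∧-rule on 8]
10. p2, 1   [∧-rule on 8]
11. ¬p3 ∨ ¬p1, 1   [¬◇-rule on 3 via 0R1]
12. ¬p1, 1   [∨-rule on 11 (branches; this branch)]
13. ¬◇(p3 ∧ p2), 2   [¬□-rule on 5: fresh world 2, 0R2]
14. ¬p3 ∨ ¬p1, 2   [¬◇-rule on 3 via 0R2]
15. ¬(p3 ∧ p2), 2   [¬◇-rule on 13 via 2R2]
16. ¬p1, 2   [∨-rule on 14 (branches; this branch)]
17. ¬p2, 2   [¬∧-rule on 15 (branches; this branch)]
Accessibility: 0R0, 0R1, 0R2, 1R1, 2R2
Complete open branch: satisfiable in S4, hence also in K, T (this S4-model is also a K-model and a T-model).
S5-tableau for the formula:
1. ¬(◇(p3 ∧ p2) → □◇(p3 ∧ p2)) ∧ ¬◇¬(¬p3 ∨ ¬p1), 0
2. ¬(◇(p3 ∧ p2) → □◇(p3 ∧ p2)), 0   [∧-rule on 1]
3. ¬◇¬(¬p3 ∨ ¬p1), 0   [∧-rule on 1]
4. ◇(p3 ∧ p2), 0   [¬→-rule on 2]
5. ¬□◇(p3 ∧ p2), 0   [¬→-rule on 2]
6. ¬p3 ∨ ¬p1, 0   [¬◇-rule on 3 via 0R0]
7. ¬p1, 0   [∨-rule on 6 (branches; this branch)]
8. p3 ∧ p2, 1   [◇-rule on 4: fresh world 1, 0R1]
9. p3, 1   [∧-rule on 8]
10. p2, 1   [∧-rule on 8]
11. ¬p3 ∨ ¬p1, 1   [¬◇-rule on 3 via 0R1]
12. ¬p1, 1   [∨-rule on 11 (branches; this branch)]
13. ¬◇(p3 ∧ p2), 2   [¬□-rule on 5: fresh world 2, 0R2]
14. ¬p3 ∨ ¬p1, 2   [¬◇-rule on 3 via 0R2]
15. ¬(p3 ∧ p2), 0   [¬◇-rule on 13 via 2R0]
16. ¬(p3 ∧ p2), 1   [¬◇-rule on 13 via 2R1]
17. ¬(p3 ∧ p2), 2   [¬◇-rule on 13 via 2R2]
18. ¬p1, 2   [∨-rule on 14 (branches; this branch)]
19. ¬p2, 0   [¬∧-rule on 15 (branches; this branch)]
20. ¬p2, 1   [¬∧-rule on 16 (branches; this branch)]
Accessibility: 0R0, 0R1, 0R2, 1R0, 1R1, 1R2, 2R0, 2R1, 2R2
Branch closes: p2 and ¬p2 both at 1.
Every branch closes (one shown): unsatisfiable in S5.

K, T, S4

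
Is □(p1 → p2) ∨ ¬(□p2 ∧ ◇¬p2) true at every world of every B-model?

Tableau for the negation ¬(□(p1 → p2) ∨ ¬(□p2 ∧ ◇¬p2)):
1. ¬(□(p1 → p2) ∨ ¬(□p2 ∧ ◇¬p2)), w0
2. ¬□(p1 → p2), w0
3. □p2 ∧ ◇¬p2, w0
4. □p2, w0
5. ◇¬p2, w0
6. p2, w0
7. ¬(p1 → p2), w1
8. p1, w1
9. ¬p2, w1
10. p2, w1
Accessibility: w0Rw0, w0Rw1, w1Rw0, w1Rw1
Branch closes: p2 and ¬p2 both at w1.
All branches of the negation close; one closing branch shown above.

Valid in B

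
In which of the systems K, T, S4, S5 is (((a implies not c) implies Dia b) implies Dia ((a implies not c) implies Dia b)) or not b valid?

T, S4, S5

K-tableau for the negation not ((((a implies not c) implies Dia b) implies Dia ((a implies not c) implies Dia b)) or not b):
1. not ((((a implies not c) implies Dia b) implies Dia ((a implies not c) implies Dia b)) or not b), w0
2. not (((a implies not c) implies Dia b) implies Dia ((a implies not c) implies Dia b)), w0
3. b, w0
4. (a implies not c) implies Dia b, w0
5. not Dia ((a implies not c) implies Dia b), w0
6. Dia b, w0
7. b, w1
8. not ((a implies not c) implies Dia b), w1
9. a implies not c, w1
10. not Dia b, w1
11. not c, w1
Accessibility: w0Rw1
Complete open branch: countermodel on a K-frame, so not valid in K.
T-tableau for the negation not ((((a implies not c) implies Dia b) implies Dia ((a implies not c) implies Dia b)) or not b):
1. not ((((a implies not c) implies Dia b) implies Dia ((a implies not c) implies Dia b)) or not b), w0
2. not (((a implies not c) implies Dia b) implies Dia ((a implies not c) implies Dia b)), w0
3. b, w0
4. (a implies not c) implies Dia b, w0
5. not Dia ((a implies not c) implies Dia b), w0
6. not ((a implies not c) implies Dia b), w0
7. a implies not c, w0
8. not Dia b, w0
9. not b, w0
Accessibility: w0Rw0
Branch closes: b and not b both at w0.
Every branch closes (one shown): valid in T, hence also in S4, S5 (every theorem of T is a theorem of S4 and S5).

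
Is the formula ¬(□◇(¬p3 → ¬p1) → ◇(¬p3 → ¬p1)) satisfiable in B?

Unsatisfiable

1. ¬(□◇(¬p3 → ¬p1) → ◇(¬p3 → ¬p1)), 0
2. □◇(¬p3 → ¬p1), 0   [¬→-rule on 1]
3. ¬◇(¬p3 → ¬p1), 0   [¬→-rule on 1]
4. ◇(¬p3 → ¬p1), 0   [□-rule on 2 via 0R0]
5. ¬(¬p3 → ¬p1), 0   [¬◇-rule on 3 via 0R0]
6. ¬p3, 0   [¬→-rule on 5]
7. p1, 0   [¬→-rule on 5]
8. ¬p3 → ¬p1, 1   [◇-rule on 4: fresh world 1, 0R1]
9. ◇(¬p3 → ¬p1), 1   [□-rule on 2 via 0R1]
10. ¬(¬p3 → ¬p1), 1   [¬◇-rule on 3 via 0R1]
11. ¬p3, 1   [¬→-rule on 10]
12. p1, 1   [¬→-rule on 10]
13. ¬p1, 1   [→-rule on 8 (branches; this branch)]
Accessibility: 0R0, 0R1, 1R0, 1R1
Branch closes: p1 and ¬p1 both at 1.
(One branch shown.) All branches close.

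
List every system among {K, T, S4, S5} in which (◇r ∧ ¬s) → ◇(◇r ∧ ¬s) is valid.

T, S4, S5

T-tableau for the negation ¬((◇r ∧ ¬s) → ◇(◇r ∧ ¬s)):
1. ¬((◇r ∧ ¬s) → ◇(◇r ∧ ¬s)), u
2. ◇r ∧ ¬s, u
3. ¬◇(◇r ∧ ¬s), u
4. ◇r, u
5. ¬s, u
6. ¬(◇r ∧ ¬s), u
7. ¬◇r, u
8. ¬r, u
9. r, v
10. ¬(◇r ∧ ¬s), v
11. ¬r, v
Accessibility: uRu, uRv, vRv
Branch closes: r and ¬r both at v.
Every branch closes (one shown): valid in T, hence also in S4, S5 (every theorem of T is a theorem of S4 and S5).
K-tableau for the negation ¬((◇r ∧ ¬s) → ◇(◇r ∧ ¬s)):
1. ¬((◇r ∧ ¬s) → ◇(◇r ∧ ¬s)), u
2. ◇r ∧ ¬s, u
3. ¬◇(◇r ∧ ¬s), u
4. ◇r, u
5. ¬s, u
6. r, v
7. ¬(◇r ∧ ¬s), v
8. s, v
Accessibility: uRv
Complete open branch: countermodel on a K-frame, so not valid in K.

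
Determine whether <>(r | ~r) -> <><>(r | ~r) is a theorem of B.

Valid

Tableau for the negation ~(<>(r | ~r) -> <><>(r | ~r)):
1. ~(<>(r | ~r) -> <><>(r | ~r)), u
2. <>(r | ~r), u   [~->-rule on 1]
3. ~<><>(r | ~r), u   [~->-rule on 1]
4. ~<>(r | ~r), u   [~<>-rule on 3 via uRu]
5. ~(r | ~r), u   [~<>-rule on 4 via uRu]
6. ~r, u   [~|-rule on 5]
7. r, u   [~|-rule on 5]
Accessibility: uRu
Branch closes: r and ~r both at u.
Every branch of the negation's tableau closes; the branch above is one of them.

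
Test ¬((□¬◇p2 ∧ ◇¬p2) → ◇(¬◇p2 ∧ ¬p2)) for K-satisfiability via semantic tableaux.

Unsatisfiable

1. ¬((□¬◇p2 ∧ ◇¬p2) → ◇(¬◇p2 ∧ ¬p2)), u
2. □¬◇p2 ∧ ◇¬p2, u
3. ¬◇(¬◇p2 ∧ ¬p2), u
4. □¬◇p2, u
5. ◇¬p2, u
6. ¬p2, v
7. ¬(¬◇p2 ∧ ¬p2), v
8. ¬◇p2, v
9. ◇p2, v
10. p2, w
11. ¬p2, w
Accessibility: uRv, vRw
Branch closes: p2 and ¬p2 both at w.
Every branch closes; the branch above is one of them.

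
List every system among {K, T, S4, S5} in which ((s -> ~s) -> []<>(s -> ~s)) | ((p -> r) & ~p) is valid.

S4-tableau for the negation ~(((s -> ~s) -> []<>(s -> ~s)) | ((p -> r) & ~p)):
1. ~(((s -> ~s) -> []<>(s -> ~s)) | ((p -> r) & ~p)), u
2. ~((s -> ~s) -> []<>(s -> ~s)), u   [~|-rule on 1]
3. ~((p -> r) & ~p), u   [~|-rule on 1]
4. s -> ~s, u   [~->-rule on 2]
5. ~[]<>(s -> ~s), u   [~->-rule on 2]
6. p, u   [~&-rule on 3 (branches; this branch)]
7. ~s, u   [->-rule on 4 (branches; this branch)]
8. ~<>(s -> ~s), v   [~[]-rule on 5: fresh world v, uRv]
9. ~(s -> ~s), v   [~<>-rule on 8 via vRv]
10. s, v   [~->-rule on 9]
Accessibility: uRu, uRv, vRv
Complete open branch: countermodel on an S4-frame, so not valid in S4, nor in K, T (the same frame is also a K-frame and a T-frame).
S5-tableau for the negation ~(((s -> ~s) -> []<>(s -> ~s)) | ((p -> r) & ~p)):
1. ~(((s -> ~s) -> []<>(s -> ~s)) | ((p -> r) & ~p)), u
2. ~((s -> ~s) -> []<>(s -> ~s)), u   [~|-rule on 1]
3. ~((p -> r) & ~p), u   [~|-rule on 1]
4. s -> ~s, u   [~->-rule on 2]
5. ~[]<>(s -> ~s), u   [~->-rule on 2]
6. ~(p -> r), u   [~&-rule on 3 (branches; this branch)]
7. p, u   [~->-rule on 6]
8. ~r, u   [~->-rule on 6]
9. ~s, u   [->-rule on 4 (branches; this branch)]
10. ~<>(s -> ~s), v   [~[]-rule on 5: fresh world v, uRv]
11. ~(s -> ~s), u   [~<>-rule on 10 via vRu]
12. s, u   [~->-rule on 11]
Accessibility: uRu, uRv, vRu, vRv
Branch closes: s and ~s both at u.
Every branch closes (one shown): valid in S5.

S5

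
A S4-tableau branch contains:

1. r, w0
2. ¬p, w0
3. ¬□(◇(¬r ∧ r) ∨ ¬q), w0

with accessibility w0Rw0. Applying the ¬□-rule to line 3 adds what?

a fresh world w1 with w0Rw1, and ¬(◇(¬r ∧ r) ∨ ¬q) at w1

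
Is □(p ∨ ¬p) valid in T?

Valid in T

Tableau for the negation ¬□(p ∨ ¬p):
1. ¬□(p ∨ ¬p), w0
2. ¬(p ∨ ¬p), w1   [¬□-rule on 1: fresh world w1, w0Rw1]
3. ¬p, w1   [¬∨-rule on 2]
4. p, w1   [¬∨-rule on 2]
Accessibility: w0Rw0, w0Rw1, w1Rw1
Branch closes: p and ¬p both at w1.
All branches of the negation close; one closing branch shown above.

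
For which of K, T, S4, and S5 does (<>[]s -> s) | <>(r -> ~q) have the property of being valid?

S5

S4-tableau for the negation ~((<>[]s -> s) | <>(r -> ~q)):
1. ~((<>[]s -> s) | <>(r -> ~q)), w0
2. ~(<>[]s -> s), w0
3. ~<>(r -> ~q), w0
4. <>[]s, w0
5. ~s, w0
6. ~(r -> ~q), w0
7. r, w0
8. q, w0
9. []s, w1
10. ~(r -> ~q), w1
11. r, w1
12. q, w1
13. s, w1
Accessibility: w0Rw0, w0Rw1, w1Rw1
Complete open branch: countermodel on an S4-frame, so not valid in S4, nor in K, T (the same frame is also a K-frame and a T-frame).
S5-tableau for the negation ~((<>[]s -> s) | <>(r -> ~q)):
1. ~((<>[]s -> s) | <>(r -> ~q)), w0
2. ~(<>[]s -> s), w0
3. ~<>(r -> ~q), w0
4. <>[]s, w0
5. ~s, w0
6. ~(r -> ~q), w0
7. r, w0
8. q, w0
9. []s, w1
10. ~(r -> ~q), w1
11. r, w1
12. q, w1
13. s, w0
Accessibility: w0Rw0, w0Rw1, w1Rw0, w1Rw1
Branch closes: s and ~s both at w0.
Every branch closes (one shown): valid in S5.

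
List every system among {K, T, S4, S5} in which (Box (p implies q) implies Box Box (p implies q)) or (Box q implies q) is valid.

T, S4, S5

T-tableau for the negation not ((Box (p implies q) implies Box Box (p implies q)) or (Box q implies q)):
1. not ((Box (p implies q) implies Box Box (p implies q)) or (Box q implies q)), u
2. not (Box (p implies q) implies Box Box (p implies q)), u
3. not (Box q implies q), u
4. Box (p implies q), u
5. not Box Box (p implies q), u
6. Box q, u
7. not q, u
8. p implies q, u
9. q, u
Accessibility: uRu
Branch closes: q and not q both at u.
Every branch closes (one shown): valid in T, hence also in S4, S5 (every theorem of T is a theorem of S4 and S5).
K-tableau for the negation not ((Box (p implies q) implies Box Box (p implies q)) or (Box q implies q)):
1. not ((Box (p implies q) implies Box Box (p implies q)) or (Box q implies q)), u
2. not (Box (p implies q) implies Box Box (p implies q)), u
3. not (Box q implies q), u
4. Box (p implies q), u
5. not Box Box (p implies q), u
6. Box q, u
7. not q, u
8. not Box (p implies q), v
9. p implies q, v
10. q, v
11. not (p implies q), w
12. p, w
13. not q, w
Accessibility: uRv, vRw
Complete open branch: countermodel on a K-frame, so not valid in K.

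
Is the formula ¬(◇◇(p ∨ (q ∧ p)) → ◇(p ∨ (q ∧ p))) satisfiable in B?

1. ¬(◇◇(p ∨ (q ∧ p)) → ◇(p ∨ (q ∧ p))), 0
2. ◇◇(p ∨ (q ∧ p)), 0
3. ¬◇(p ∨ (q ∧ p)), 0
4. ¬(p ∨ (q ∧ p)), 0
5. ¬p, 0
6. ¬(q ∧ p), 0
7. ◇(p ∨ (q ∧ p)), 1
8. ¬(p ∨ (q ∧ p)), 1
9. ¬p, 1
10. ¬(q ∧ p), 1
11. p ∨ (q ∧ p), 2
12. q ∧ p, 2
13. q, 2
14. p, 2
Accessibility: 0R0, 0R1, 1R0, 1R1, 1R2, 2R1, 2R2

Yes, satisfiable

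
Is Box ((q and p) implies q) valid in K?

Tableau for the negation not Box ((q and p) implies q):
1. not Box ((q and p) implies q), u
2. not ((q and p) implies q), v
3. q and p, v
4. not q, v
5. q, v
6. p, v
Accessibility: uRv
Branch closes: q and not q both at v.
All branches of the negation close; one closing branch shown above.

Yes, valid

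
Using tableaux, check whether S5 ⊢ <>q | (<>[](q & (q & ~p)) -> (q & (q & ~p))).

Valid

Tableau for the negation ~(<>q | (<>[](q & (q & ~p)) -> (q & (q & ~p)))):
1. ~(<>q | (<>[](q & (q & ~p)) -> (q & (q & ~p)))), 0
2. ~<>q, 0   [~|-rule on 1]
3. ~(<>[](q & (q & ~p)) -> (q & (q & ~p))), 0   [~|-rule on 1]
4. <>[](q & (q & ~p)), 0   [~->-rule on 3]
5. ~(q & (q & ~p)), 0   [~->-rule on 3]
6. ~q, 0   [~<>-rule on 2 via 0R0]
7. ~(q & ~p), 0   [~&-rule on 5 (branches; this branch)]
8. p, 0   [~&-rule on 7 (branches; this branch)]
9. [](q & (q & ~p)), 1   [<>-rule on 4: fresh world 1, 0R1]
10. ~q, 1   [~<>-rule on 2 via 0R1]
11. q & (q & ~p), 0   [[]-rule on 9 via 1R0]
12. q, 0   [&-rule on 11]
13. q & ~p, 0   [&-rule on 11]
Accessibility: 0R0, 0R1, 1R0, 1R1
Branch closes: q and ~q both at 0.
Every branch of the negation's tableau closes; the branch above is one of them.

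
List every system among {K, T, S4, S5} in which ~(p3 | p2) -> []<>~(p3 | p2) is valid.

S5

S5-tableau for the negation ~(~(p3 | p2) -> []<>~(p3 | p2)):
1. ~(~(p3 | p2) -> []<>~(p3 | p2)), w0
2. ~(p3 | p2), w0
3. ~[]<>~(p3 | p2), w0
4. ~p3, w0
5. ~p2, w0
6. ~<>~(p3 | p2), w1
7. p3 | p2, w0
8. p3 | p2, w1
9. p2, w0
Accessibility: w0Rw0, w0Rw1, w1Rw0, w1Rw1
Branch closes: p2 and ~p2 both at w0.
Every branch closes (one shown): valid in S5.
S4-tableau for the negation ~(~(p3 | p2) -> []<>~(p3 | p2)):
1. ~(~(p3 | p2) -> []<>~(p3 | p2)), w0
2. ~(p3 | p2), w0
3. ~[]<>~(p3 | p2), w0
4. ~p3, w0
5. ~p2, w0
6. ~<>~(p3 | p2), w1
7. p3 | p2, w1
8. p2, w1
Accessibility: w0Rw0, w0Rw1, w1Rw1
Complete open branch: countermodel on an S4-frame, so not valid in S4, nor in K, T (the same frame is also a K-frame and a T-frame).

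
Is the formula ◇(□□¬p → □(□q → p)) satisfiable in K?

Yes, satisfiable

1. ◇(□□¬p → □(□q → p)), w0
2. □□¬p → □(□q → p), w1
3. □(□q → p), w1
Accessibility: w0Rw1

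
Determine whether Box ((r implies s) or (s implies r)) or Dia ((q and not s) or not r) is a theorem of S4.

Tableau for the negation not (Box ((r implies s) or (s implies r)) or Dia ((q and not s) or not r)):
1. not (Box ((r implies s) or (s implies r)) or Dia ((q and not s) or not r)), u
2. not Box ((r implies s) or (s implies r)), u
3. not Dia ((q and not s) or not r), u
4. not ((q and not s) or not r), u
5. not (q and not s), u
6. r, u
7. s, u
8. not ((r implies s) or (s implies r)), v
9. not (r implies s), v
10. not (s implies r), v
11. r, v
12. not s, v
13. s, v
14. not r, v
Accessibility: uRu, uRv, vRv
Branch closes: s and not s both at v.
Every branch of the negation's tableau closes; the branch above is one of them.

Valid in S4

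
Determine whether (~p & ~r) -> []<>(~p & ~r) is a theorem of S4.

Tableau for the negation ~((~p & ~r) -> []<>(~p & ~r)):
1. ~((~p & ~r) -> []<>(~p & ~r)), w0
2. ~p & ~r, w0   [~->-rule on 1]
3. ~[]<>(~p & ~r), w0   [~->-rule on 1]
4. ~p, w0   [&-rule on 2]
5. ~r, w0   [&-rule on 2]
6. ~<>(~p & ~r), w1   [~[]-rule on 3: fresh world w1, w0Rw1]
7. ~(~p & ~r), w1   [~<>-rule on 6 via w1Rw1]
8. r, w1   [~&-rule on 7 (branches; this branch)]
Accessibility: w0Rw0, w0Rw1, w1Rw1
The negation has an open branch (countermodel exists).

Not valid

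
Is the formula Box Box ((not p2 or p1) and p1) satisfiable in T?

1. Box Box ((not p2 or p1) and p1), u
2. Box ((not p2 or p1) and p1), u
3. (not p2 or p1) and p1, u
4. not p2 or p1, u
5. p1, u
Accessibility: uRu

Satisfiable (open branch found)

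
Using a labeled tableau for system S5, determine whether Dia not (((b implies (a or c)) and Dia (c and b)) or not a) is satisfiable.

Satisfiable (open branch found)

1. Dia not (((b implies (a or c)) and Dia (c and b)) or not a), u
2. not (((b implies (a or c)) and Dia (c and b)) or not a), v
3. not ((b implies (a or c)) and Dia (c and b)), v
4. a, v
5. not Dia (c and b), v
6. not (c and b), u
7. not (c and b), v
8. not b, u
9. not b, v
Accessibility: uRu, uRv, vRu, vRv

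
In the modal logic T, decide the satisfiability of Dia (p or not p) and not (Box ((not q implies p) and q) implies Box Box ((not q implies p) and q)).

1. Dia (p or not p) and not (Box ((not q implies p) and q) implies Box Box ((not q implies p) and q)), w0
2. Dia (p or not p), w0
3. not (Box ((not q implies p) and q) implies Box Box ((not q implies p) and q)), w0
4. Box ((not q implies p) and q), w0
5. not Box Box ((not q implies p) and q), w0
6. (not q implies p) and q, w0
7. not q implies p, w0
8. q, w0
9. p, w0
10. p or not p, w1
11. (not q implies p) and q, w1
12. not q implies p, w1
13. q, w1
14. not p, w1
15. not Box ((not q implies p) and q), w2
16. (not q implies p) and q, w2
17. not q implies p, w2
18. q, w2
19. p, w2
20. not ((not q implies p) and q), w3
21. not q, w3
Accessibility: w0Rw0, w0Rw1, w0Rw2, w1Rw1, w2Rw2, w2Rw3, w3Rw3

Satisfiable (open branch found)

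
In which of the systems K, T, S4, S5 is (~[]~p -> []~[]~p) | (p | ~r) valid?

S4-tableau for the negation ~((~[]~p -> []~[]~p) | (p | ~r)):
1. ~((~[]~p -> []~[]~p) | (p | ~r)), 0
2. ~(~[]~p -> []~[]~p), 0
3. ~(p | ~r), 0
4. ~[]~p, 0
5. ~[]~[]~p, 0
6. ~p, 0
7. r, 0
8. p, 1
9. []~p, 2
10. ~p, 2
Accessibility: 0R0, 0R1, 0R2, 1R1, 2R2
Complete open branch: countermodel on an S4-frame, so not valid in S4, nor in K, T (the same frame is also a K-frame and a T-frame).
S5-tableau for the negation ~((~[]~p -> []~[]~p) | (p | ~r)):
1. ~((~[]~p -> []~[]~p) | (p | ~r)), 0
2. ~(~[]~p -> []~[]~p), 0
3. ~(p | ~r), 0
4. ~[]~p, 0
5. ~[]~[]~p, 0
6. ~p, 0
7. r, 0
8. p, 1
9. []~p, 2
10. ~p, 1
Accessibility: 0R0, 0R1, 0R2, 1R0, 1R1, 1R2, 2R0, 2R1, 2R2
Branch closes: p and ~p both at 1.
Every branch closes (one shown): valid in S5.

S5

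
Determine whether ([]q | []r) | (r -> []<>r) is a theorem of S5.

Yes, valid

Tableau for the negation ~(([]q | []r) | (r -> []<>r)):
1. ~(([]q | []r) | (r -> []<>r)), 0
2. ~([]q | []r), 0
3. ~(r -> []<>r), 0
4. ~[]q, 0
5. ~[]r, 0
6. r, 0
7. ~[]<>r, 0
8. ~q, 1
9. ~r, 2
10. ~<>r, 3
11. ~r, 0
Accessibility: 0R0, 0R1, 0R2, 0R3, 1R0, 1R1, 1R2, 1R3, 2R0, 2R1, 2R2, 2R3, 3R0, 3R1, 3R2, 3R3
Branch closes: r and ~r both at 0.
Every branch of the negation's tableau closes; the branch above is one of them.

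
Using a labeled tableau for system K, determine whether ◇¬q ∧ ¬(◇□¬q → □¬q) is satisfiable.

1. ◇¬q ∧ ¬(◇□¬q → □¬q), 0
2. ◇¬q, 0
3. ¬(◇□¬q → □¬q), 0
4. ◇□¬q, 0
5. ¬□¬q, 0
6. ¬q, 1
7. □¬q, 2
8. q, 3
Accessibility: 0R1, 0R2, 0R3

Satisfiable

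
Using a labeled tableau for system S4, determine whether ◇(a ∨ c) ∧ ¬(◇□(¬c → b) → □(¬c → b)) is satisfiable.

Satisfiable (open branch found)

1. ◇(a ∨ c) ∧ ¬(◇□(¬c → b) → □(¬c → b)), 0
2. ◇(a ∨ c), 0
3. ¬(◇□(¬c → b) → □(¬c → b)), 0
4. ◇□(¬c → b), 0
5. ¬□(¬c → b), 0
6. a ∨ c, 1
7. c, 1
8. □(¬c → b), 2
9. ¬c → b, 2
10. b, 2
11. ¬(¬c → b), 3
12. ¬c, 3
13. ¬b, 3
Accessibility: 0R0, 0R1, 0R2, 0R3, 1R1, 2R2, 3R3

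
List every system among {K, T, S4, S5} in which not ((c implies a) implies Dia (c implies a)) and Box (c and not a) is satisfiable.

K

T-tableau for the formula:
1. not ((c implies a) implies Dia (c implies a)) and Box (c and not a), w0
2. not ((c implies a) implies Dia (c implies a)), w0
3. Box (c and not a), w0
4. c implies a, w0
5. not Dia (c implies a), w0
6. c and not a, w0
7. c, w0
8. not a, w0
9. not (c implies a), w0
10. a, w0
Accessibility: w0Rw0
Branch closes: a and not a both at w0.
Every branch closes (one shown): unsatisfiable in T, hence also in S4, S5 (every S4/S5-frame is a T-frame).
K-tableau for the formula:
1. not ((c implies a) implies Dia (c implies a)) and Box (c and not a), w0
2. not ((c implies a) implies Dia (c implies a)), w0
3. Box (c and not a), w0
4. c implies a, w0
5. not Dia (c implies a), w0
6. a, w0
Complete open branch: satisfiable in K.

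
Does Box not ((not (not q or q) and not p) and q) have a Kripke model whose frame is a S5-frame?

1. Box not ((not (not q or q) and not p) and q), w0
2. not ((not (not q or q) and not p) and q), w0   [Box-rule on 1 via w0Rw0]
3. not q, w0   [neg-and-rule on 2 (branches; this branch)]
Accessibility: w0Rw0

Satisfiable (open branch found)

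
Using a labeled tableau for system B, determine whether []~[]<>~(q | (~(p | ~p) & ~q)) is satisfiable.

Yes, satisfiable

1. []~[]<>~(q | (~(p | ~p) & ~q)), 0
2. ~[]<>~(q | (~(p | ~p) & ~q)), 0
3. ~<>~(q | (~(p | ~p) & ~q)), 1
4. ~[]<>~(q | (~(p | ~p) & ~q)), 1
5. q | (~(p | ~p) & ~q), 0
6. q | (~(p | ~p) & ~q), 1
7. q, 0
8. q, 1
9. ~<>~(q | (~(p | ~p) & ~q)), 2
10. q | (~(p | ~p) & ~q), 2
11. q, 2
Accessibility: 0R0, 0R1, 1R0, 1R1, 1R2, 2R1, 2R2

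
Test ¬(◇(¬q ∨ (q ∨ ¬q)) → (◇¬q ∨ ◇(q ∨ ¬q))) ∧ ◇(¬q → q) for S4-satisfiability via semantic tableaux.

Unsatisfiable

1. ¬(◇(¬q ∨ (q ∨ ¬q)) → (◇¬q ∨ ◇(q ∨ ¬q))) ∧ ◇(¬q → q), 0
2. ¬(◇(¬q ∨ (q ∨ ¬q)) → (◇¬q ∨ ◇(q ∨ ¬q))), 0
3. ◇(¬q → q), 0
4. ◇(¬q ∨ (q ∨ ¬q)), 0
5. ¬(◇¬q ∨ ◇(q ∨ ¬q)), 0
6. ¬◇¬q, 0
7. ¬◇(q ∨ ¬q), 0
8. q, 0
9. ¬(q ∨ ¬q), 0
10. ¬q, 0
Accessibility: 0R0
Branch closes: q and ¬q both at 0.
Every branch closes; the branch above is one of them.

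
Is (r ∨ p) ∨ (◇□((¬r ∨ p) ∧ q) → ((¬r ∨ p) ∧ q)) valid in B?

Tableau for the negation ¬((r ∨ p) ∨ (◇□((¬r ∨ p) ∧ q) → ((¬r ∨ p) ∧ q))):
1. ¬((r ∨ p) ∨ (◇□((¬r ∨ p) ∧ q) → ((¬r ∨ p) ∧ q))), w0
2. ¬(r ∨ p), w0   [¬∨-rule on 1]
3. ¬(◇□((¬r ∨ p) ∧ q) → ((¬r ∨ p) ∧ q)), w0   [¬∨-rule on 1]
4. ¬r, w0   [¬∨-rule on 2]
5. ¬p, w0   [¬∨-rule on 2]
6. ◇□((¬r ∨ p) ∧ q), w0   [¬→-rule on 3]
7. ¬((¬r ∨ p) ∧ q), w0   [¬→-rule on 3]
8. ¬q, w0   [¬∧-rule on 7 (branches; this branch)]
9. □((¬r ∨ p) ∧ q), w1   [◇-rule on 6: fresh world w1, w0Rw1]
10. (¬r ∨ p) ∧ q, w0   [□-rule on 9 via w1Rw0]
11. ¬r ∨ p, w0   [∧-rule on 10]
12. q, w0   [∧-rule on 10]
Accessibility: w0Rw0, w0Rw1, w1Rw0, w1Rw1
Branch closes: q and ¬q both at w0.
Every branch of the negation's tableau closes; the branch above is one of them.

Valid in B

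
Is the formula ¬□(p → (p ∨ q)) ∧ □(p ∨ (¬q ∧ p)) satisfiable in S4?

No, unsatisfiable

1. ¬□(p → (p ∨ q)) ∧ □(p ∨ (¬q ∧ p)), w0
2. ¬□(p → (p ∨ q)), w0
3. □(p ∨ (¬q ∧ p)), w0
4. p ∨ (¬q ∧ p), w0
5. ¬q ∧ p, w0
6. ¬q, w0
7. p, w0
8. ¬(p → (p ∨ q)), w1
9. p, w1
10. ¬(p ∨ q), w1
11. ¬p, w1
12. ¬q, w1
Accessibility: w0Rw0, w0Rw1, w1Rw1
Branch closes: p and ¬p both at w1.
Every branch closes; the branch above is one of them.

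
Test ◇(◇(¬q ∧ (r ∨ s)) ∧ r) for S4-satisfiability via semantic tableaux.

1. ◇(◇(¬q ∧ (r ∨ s)) ∧ r), 0
2. ◇(¬q ∧ (r ∨ s)) ∧ r, 1
3. ◇(¬q ∧ (r ∨ s)), 1
4. r, 1
5. ¬q ∧ (r ∨ s), 2
6. ¬q, 2
7. r ∨ s, 2
8. s, 2
Accessibility: 0R0, 0R1, 0R2, 1R1, 1R2, 2R2

Satisfiable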